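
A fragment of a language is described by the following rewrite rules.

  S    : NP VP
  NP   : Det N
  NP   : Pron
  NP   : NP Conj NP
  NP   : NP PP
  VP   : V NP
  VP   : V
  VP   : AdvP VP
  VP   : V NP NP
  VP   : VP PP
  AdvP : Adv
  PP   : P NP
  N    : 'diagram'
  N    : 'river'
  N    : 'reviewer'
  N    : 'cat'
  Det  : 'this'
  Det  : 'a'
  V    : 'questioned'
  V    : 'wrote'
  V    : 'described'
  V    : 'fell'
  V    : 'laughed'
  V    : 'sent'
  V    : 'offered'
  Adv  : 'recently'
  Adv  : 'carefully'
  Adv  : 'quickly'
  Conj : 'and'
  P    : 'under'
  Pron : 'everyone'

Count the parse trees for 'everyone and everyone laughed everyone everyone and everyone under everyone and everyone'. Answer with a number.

6

Two of the 6 distinct bracketings:
[S [NP [NP [Pron everyone]] [Conj and] [NP [Pron everyone]]] [VP [V laughed] [NP [Pron everyone]] [NP [NP [Pron everyone]] [Conj and] [NP [NP [NP [Pron everyone]] [PP [P under] [NP [Pron everyone]]]] [Conj and] [NP [Pron everyone]]]]]]
[S [NP [NP [Pron everyone]] [Conj and] [NP [Pron everyone]]] [VP [V laughed] [NP [Pron everyone]] [NP [NP [Pron everyone]] [Conj and] [NP [NP [Pron everyone]] [PP [P under] [NP [NP [Pron everyone]] [Conj and] [NP [Pron everyone]]]]]]]]
The trees differ in how a recursive rule is bracketed over the same span.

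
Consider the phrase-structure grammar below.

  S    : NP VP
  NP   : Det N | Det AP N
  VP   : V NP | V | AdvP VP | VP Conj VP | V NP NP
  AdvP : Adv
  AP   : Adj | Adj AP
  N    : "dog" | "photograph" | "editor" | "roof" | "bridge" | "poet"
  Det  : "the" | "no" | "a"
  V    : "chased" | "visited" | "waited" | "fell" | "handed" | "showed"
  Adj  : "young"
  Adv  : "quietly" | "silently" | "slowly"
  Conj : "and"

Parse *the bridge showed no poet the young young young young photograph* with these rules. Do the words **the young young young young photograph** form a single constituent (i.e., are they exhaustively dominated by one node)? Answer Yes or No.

Yes

[S [NP [Det the] [N bridge]] [VP [V showed] [NP [Det no] [N poet]] [NP [Det the] [AP [Adj young] [AP [Adj young] [AP [Adj young] [AP [Adj young]]]]] [N photograph]]]]
The words 'the young young young young photograph' are exhaustively dominated by a single NP node (built by NP → Det AP N), so they form a constituent.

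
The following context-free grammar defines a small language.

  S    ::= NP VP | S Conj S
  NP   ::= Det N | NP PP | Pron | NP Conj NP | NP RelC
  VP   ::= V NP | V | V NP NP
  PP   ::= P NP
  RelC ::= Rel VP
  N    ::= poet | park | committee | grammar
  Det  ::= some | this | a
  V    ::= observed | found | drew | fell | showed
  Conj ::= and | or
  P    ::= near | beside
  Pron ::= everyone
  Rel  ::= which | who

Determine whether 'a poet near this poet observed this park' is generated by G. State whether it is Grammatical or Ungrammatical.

S
  NP
    NP
      Det: a
      N: poet
    PP
      P: near
      NP
        Det: this
        N: poet
  VP
    V: observed
    NP
      Det: this
      N: park
The bracketing above is licensed at every node by one of the given productions, with S at the root.

Grammatical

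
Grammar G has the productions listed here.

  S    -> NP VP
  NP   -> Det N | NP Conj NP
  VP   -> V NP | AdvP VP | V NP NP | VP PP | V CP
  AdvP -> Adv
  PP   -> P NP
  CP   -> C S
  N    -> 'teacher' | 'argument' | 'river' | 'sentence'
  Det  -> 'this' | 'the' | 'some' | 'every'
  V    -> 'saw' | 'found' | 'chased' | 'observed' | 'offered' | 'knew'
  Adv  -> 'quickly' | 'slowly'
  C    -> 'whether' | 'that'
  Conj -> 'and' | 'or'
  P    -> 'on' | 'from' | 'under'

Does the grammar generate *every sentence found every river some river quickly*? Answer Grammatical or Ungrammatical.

For S → NP VP, the only prefix that parses as NP is 'every sentence', but the remainder 'found every river some river quickly' is not a VP under these rules.

Ungrammatical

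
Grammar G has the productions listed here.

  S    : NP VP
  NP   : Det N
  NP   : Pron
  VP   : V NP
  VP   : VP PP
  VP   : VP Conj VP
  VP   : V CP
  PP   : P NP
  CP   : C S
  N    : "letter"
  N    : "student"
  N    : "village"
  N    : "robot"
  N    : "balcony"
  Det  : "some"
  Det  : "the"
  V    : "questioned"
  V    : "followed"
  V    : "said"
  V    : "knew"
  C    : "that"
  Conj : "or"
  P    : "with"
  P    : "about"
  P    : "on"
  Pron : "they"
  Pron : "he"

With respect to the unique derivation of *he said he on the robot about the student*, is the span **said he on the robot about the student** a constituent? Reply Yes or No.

Yes

[S [NP [Pron he]] [VP [VP [VP [V said] [NP [Pron he]]] [PP [P on] [NP [Det the] [N robot]]]] [PP [P about] [NP [Det the] [N student]]]]]
The words 'said he on the robot about the student' are exhaustively dominated by a single VP node (built by VP → VP PP), so they form a constituent.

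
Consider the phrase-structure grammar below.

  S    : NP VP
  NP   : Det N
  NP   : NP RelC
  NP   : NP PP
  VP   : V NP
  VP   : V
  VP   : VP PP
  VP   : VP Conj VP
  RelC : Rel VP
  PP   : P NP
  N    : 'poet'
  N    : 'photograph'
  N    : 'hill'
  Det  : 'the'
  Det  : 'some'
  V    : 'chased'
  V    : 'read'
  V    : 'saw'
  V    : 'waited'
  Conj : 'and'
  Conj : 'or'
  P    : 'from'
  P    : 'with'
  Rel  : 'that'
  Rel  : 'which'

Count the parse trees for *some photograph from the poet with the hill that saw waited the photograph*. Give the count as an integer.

5

Two of the 5 distinct bracketings:
[S [NP [NP [NP [Det some] [N photograph]] [PP [P from] [NP [NP [Det the] [N poet]] [PP [P with] [NP [Det the] [N hill]]]]]] [RelC [Rel that] [VP [V saw]]]] [VP [V waited] [NP [Det the] [N photograph]]]]
[S [NP [NP [NP [NP [Det some] [N photograph]] [PP [P from] [NP [Det the] [N poet]]]] [PP [P with] [NP [Det the] [N hill]]]] [RelC [Rel that] [VP [V saw]]]] [VP [V waited] [NP [Det the] [N photograph]]]]
The trees differ in how a recursive rule is bracketed over the same span.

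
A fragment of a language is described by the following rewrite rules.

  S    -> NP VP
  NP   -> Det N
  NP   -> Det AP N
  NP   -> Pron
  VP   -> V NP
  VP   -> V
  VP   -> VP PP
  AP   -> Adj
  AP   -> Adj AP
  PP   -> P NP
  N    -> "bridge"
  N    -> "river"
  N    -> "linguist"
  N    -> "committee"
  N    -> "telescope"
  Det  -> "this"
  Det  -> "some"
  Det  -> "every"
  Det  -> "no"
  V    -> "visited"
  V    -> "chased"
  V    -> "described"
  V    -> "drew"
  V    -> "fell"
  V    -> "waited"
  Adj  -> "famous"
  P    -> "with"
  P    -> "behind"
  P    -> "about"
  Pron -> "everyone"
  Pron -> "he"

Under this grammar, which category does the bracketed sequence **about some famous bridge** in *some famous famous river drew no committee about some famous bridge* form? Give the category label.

PP

[S [NP [Det some] [AP [Adj famous] [AP [Adj famous]]] [N river]] [VP [VP [V drew] [NP [Det no] [N committee]]] [PP [P about] [NP [Det some] [AP [Adj famous]] [N bridge]]]]]
The span 'about some famous bridge' is the PP node built by PP → P NP.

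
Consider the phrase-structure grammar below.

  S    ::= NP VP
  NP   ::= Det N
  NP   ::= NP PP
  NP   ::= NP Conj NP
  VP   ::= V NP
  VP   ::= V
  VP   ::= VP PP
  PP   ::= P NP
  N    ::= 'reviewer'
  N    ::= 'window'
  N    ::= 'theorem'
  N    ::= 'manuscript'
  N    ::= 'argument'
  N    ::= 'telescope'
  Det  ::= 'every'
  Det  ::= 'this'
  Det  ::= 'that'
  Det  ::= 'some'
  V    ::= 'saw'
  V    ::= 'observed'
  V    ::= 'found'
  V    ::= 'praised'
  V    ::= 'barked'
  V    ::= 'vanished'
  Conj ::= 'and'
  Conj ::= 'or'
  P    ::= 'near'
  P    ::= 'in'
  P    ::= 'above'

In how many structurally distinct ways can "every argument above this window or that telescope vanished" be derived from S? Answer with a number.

The two bracketings:
[S [NP [NP [Det every] [N argument]] [PP [P above] [NP [NP [Det this] [N window]] [Conj or] [NP [Det that] [N telescope]]]]] [VP [V vanished]]]
[S [NP [NP [NP [Det every] [N argument]] [PP [P above] [NP [Det this] [N window]]]] [Conj or] [NP [Det that] [N telescope]]] [VP [V vanished]]]
The trees differ in how a recursive rule is bracketed over the same span.

2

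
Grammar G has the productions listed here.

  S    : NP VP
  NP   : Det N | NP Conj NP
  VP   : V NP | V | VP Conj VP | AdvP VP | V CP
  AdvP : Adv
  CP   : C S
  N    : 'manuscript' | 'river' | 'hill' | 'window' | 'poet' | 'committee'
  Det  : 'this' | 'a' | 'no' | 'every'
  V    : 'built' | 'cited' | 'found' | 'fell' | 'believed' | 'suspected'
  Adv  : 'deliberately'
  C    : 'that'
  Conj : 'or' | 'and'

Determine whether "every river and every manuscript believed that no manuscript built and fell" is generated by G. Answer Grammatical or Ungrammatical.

[S [NP [NP [Det every] [N river]] [Conj and] [NP [Det every] [N manuscript]]] [VP [VP [V believed] [CP [C that] [S [NP [Det no] [N manuscript]] [VP [V built]]]]] [Conj and] [VP [V fell]]]]
Every word is introduced by a lexical rule and the phrasal rules combine the resulting categories into a single S.

Grammatical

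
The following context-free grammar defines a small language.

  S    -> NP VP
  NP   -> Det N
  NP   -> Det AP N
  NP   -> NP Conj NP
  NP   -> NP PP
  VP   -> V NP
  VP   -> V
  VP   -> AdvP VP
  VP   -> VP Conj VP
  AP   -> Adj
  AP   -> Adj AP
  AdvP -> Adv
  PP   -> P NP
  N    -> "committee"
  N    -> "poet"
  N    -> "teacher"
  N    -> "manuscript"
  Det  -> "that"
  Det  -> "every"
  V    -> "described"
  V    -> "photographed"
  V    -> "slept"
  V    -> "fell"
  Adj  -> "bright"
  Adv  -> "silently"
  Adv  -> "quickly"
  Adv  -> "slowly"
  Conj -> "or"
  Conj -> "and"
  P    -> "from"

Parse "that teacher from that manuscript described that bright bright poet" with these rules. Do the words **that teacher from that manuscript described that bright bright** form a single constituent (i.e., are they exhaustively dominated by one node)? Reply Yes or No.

[S [NP [NP [Det that] [N teacher]] [PP [P from] [NP [Det that] [N manuscript]]]] [VP [V described] [NP [Det that] [AP [Adj bright] [AP [Adj bright]]] [N poet]]]]
The smallest constituent containing 'that teacher from that manuscript described that bright bright' is the S spanning 'that teacher from that manuscript described that bright bright poet'; no single node in the tree dominates exactly the given words.

No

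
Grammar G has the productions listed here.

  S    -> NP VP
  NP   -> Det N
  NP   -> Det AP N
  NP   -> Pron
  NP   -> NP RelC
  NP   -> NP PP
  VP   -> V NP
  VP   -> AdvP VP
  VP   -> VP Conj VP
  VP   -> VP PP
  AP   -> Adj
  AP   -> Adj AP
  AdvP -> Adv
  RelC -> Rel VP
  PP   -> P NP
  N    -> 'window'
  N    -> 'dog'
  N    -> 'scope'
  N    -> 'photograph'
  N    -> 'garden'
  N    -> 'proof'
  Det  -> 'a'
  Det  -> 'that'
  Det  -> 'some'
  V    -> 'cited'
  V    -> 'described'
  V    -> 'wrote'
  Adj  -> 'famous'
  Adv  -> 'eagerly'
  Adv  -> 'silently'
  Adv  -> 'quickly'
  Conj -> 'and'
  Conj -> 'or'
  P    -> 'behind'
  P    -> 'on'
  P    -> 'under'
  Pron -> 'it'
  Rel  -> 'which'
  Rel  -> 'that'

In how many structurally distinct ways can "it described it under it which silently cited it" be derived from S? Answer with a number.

Two of the 3 distinct bracketings:
[S [NP [Pron it]] [VP [V described] [NP [NP [NP [Pron it]] [PP [P under] [NP [Pron it]]]] [RelC [Rel which] [VP [AdvP [Adv silently]] [VP [V cited] [NP [Pron it]]]]]]]]
[S [NP [Pron it]] [VP [V described] [NP [NP [Pron it]] [PP [P under] [NP [NP [Pron it]] [RelC [Rel which] [VP [AdvP [Adv silently]] [VP [V cited] [NP [Pron it]]]]]]]]]]
The trees differ in how a recursive rule is bracketed over the same span.

3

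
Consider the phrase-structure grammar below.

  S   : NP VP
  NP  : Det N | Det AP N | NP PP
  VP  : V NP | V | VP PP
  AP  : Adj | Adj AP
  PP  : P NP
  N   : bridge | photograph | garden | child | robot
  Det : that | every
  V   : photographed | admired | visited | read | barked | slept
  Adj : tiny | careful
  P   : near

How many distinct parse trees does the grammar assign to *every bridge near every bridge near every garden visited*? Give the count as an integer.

The two bracketings:
[S [NP [NP [Det every] [N bridge]] [PP [P near] [NP [NP [Det every] [N bridge]] [PP [P near] [NP [Det every] [N garden]]]]]] [VP [V visited]]]
[S [NP [NP [NP [Det every] [N bridge]] [PP [P near] [NP [Det every] [N bridge]]]] [PP [P near] [NP [Det every] [N garden]]]] [VP [V visited]]]
The trees differ in how a recursive rule is bracketed over the same span.

2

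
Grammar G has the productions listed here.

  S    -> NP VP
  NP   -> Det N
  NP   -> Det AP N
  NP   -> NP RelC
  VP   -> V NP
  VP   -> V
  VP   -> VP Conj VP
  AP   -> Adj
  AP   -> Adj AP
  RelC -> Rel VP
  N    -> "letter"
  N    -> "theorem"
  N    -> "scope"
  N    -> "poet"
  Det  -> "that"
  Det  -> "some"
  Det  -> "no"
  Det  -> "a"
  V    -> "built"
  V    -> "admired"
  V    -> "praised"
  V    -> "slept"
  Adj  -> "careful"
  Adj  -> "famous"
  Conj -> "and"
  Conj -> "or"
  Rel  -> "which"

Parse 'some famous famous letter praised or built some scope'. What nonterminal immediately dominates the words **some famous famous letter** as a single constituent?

[S [NP [Det some] [AP [Adj famous] [AP [Adj famous]]] [N letter]] [VP [VP [V praised]] [Conj or] [VP [V built] [NP [Det some] [N scope]]]]]
The span 'some famous famous letter' is the NP node built by NP → Det AP N.

NP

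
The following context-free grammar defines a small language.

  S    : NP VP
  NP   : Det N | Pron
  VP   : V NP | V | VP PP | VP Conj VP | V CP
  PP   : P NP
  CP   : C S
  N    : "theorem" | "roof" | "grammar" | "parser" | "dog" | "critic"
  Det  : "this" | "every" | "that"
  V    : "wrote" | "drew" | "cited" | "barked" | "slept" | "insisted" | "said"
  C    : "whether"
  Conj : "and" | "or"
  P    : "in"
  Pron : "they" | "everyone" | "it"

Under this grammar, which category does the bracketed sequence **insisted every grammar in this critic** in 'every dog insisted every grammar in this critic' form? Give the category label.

VP

S
  NP
    Det: every
    N: dog
  VP
    VP
      V: insisted
      NP
        Det: every
        N: grammar
    PP
      P: in
      NP
        Det: this
        N: critic
The span 'insisted every grammar in this critic' is the VP node built by VP → VP PP.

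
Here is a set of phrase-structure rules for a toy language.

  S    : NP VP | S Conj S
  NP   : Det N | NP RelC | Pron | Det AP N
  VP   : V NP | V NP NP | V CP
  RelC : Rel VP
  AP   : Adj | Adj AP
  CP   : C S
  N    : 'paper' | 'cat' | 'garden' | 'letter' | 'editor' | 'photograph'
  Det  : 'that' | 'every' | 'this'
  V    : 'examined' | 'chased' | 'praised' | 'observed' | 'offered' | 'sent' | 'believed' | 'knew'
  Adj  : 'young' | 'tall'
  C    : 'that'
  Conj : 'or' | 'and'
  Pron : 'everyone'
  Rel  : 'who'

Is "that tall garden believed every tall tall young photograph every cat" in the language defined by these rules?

Grammatical

S
  NP
    Det: that
    AP
      Adj: tall
    N: garden
  VP
    V: believed
    NP
      Det: every
      AP
        Adj: tall
        AP
          Adj: tall
          AP
            Adj: young
      N: photograph
    NP
      Det: every
      N: cat
The bracketing above is licensed at every node by one of the given productions, with S at the root.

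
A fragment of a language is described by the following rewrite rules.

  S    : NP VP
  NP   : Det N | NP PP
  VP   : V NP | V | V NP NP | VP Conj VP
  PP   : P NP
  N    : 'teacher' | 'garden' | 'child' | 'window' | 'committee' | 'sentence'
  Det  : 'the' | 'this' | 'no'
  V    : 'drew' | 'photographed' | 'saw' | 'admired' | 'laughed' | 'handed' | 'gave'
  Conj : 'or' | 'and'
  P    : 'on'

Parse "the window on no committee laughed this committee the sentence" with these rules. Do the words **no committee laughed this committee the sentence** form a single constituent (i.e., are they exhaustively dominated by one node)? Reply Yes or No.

No

[S [NP [NP [Det the] [N window]] [PP [P on] [NP [Det no] [N committee]]]] [VP [V laughed] [NP [Det this] [N committee]] [NP [Det the] [N sentence]]]]
The smallest constituent containing 'no committee laughed this committee the sentence' is the S spanning 'the window on no committee laughed this committee the sentence'; no single node in the tree dominates exactly the given words.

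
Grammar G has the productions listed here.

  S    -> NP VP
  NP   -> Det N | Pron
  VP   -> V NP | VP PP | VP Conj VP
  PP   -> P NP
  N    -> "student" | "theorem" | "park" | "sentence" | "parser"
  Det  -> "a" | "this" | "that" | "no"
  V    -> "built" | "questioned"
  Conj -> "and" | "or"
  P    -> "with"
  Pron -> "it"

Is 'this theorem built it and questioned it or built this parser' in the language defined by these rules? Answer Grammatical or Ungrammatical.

S
  NP
    Det: this
    N: theorem
  VP
    VP
      V: built
      NP
        Pron: it
    Conj: and
    VP
      VP
        V: questioned
        NP
          Pron: it
      Conj: or
      VP
        V: built
        NP
          Det: this
          N: parser
The bracketing above is licensed at every node by one of the given productions, with S at the root.

Grammatical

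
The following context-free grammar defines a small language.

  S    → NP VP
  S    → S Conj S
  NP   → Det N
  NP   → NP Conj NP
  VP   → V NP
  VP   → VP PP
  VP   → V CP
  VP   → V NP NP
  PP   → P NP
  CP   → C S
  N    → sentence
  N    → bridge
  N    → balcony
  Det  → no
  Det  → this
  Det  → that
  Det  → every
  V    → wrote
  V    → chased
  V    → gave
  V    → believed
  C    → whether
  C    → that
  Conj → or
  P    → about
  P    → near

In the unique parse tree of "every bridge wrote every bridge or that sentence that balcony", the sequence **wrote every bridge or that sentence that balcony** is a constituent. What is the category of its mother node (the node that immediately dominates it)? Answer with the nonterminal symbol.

S
  NP
    Det: every
    N: bridge
  VP
    V: wrote
    NP
      NP
        Det: every
        N: bridge
      Conj: or
      NP
        Det: that
        N: sentence
    NP
      Det: that
      N: balcony
The span 'wrote every bridge or that sentence that balcony' is the VP node built by VP → V NP NP.
Its mother is the S built by S → NP VP.

S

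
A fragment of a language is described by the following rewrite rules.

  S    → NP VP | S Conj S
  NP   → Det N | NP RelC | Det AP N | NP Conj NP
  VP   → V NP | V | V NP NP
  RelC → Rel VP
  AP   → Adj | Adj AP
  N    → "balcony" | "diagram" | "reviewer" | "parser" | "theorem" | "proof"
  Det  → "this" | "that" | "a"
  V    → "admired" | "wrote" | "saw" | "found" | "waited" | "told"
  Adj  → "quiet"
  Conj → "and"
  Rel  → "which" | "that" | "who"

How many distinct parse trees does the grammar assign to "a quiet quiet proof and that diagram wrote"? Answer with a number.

1

[S [NP [NP [Det a] [AP [Adj quiet] [AP [Adj quiet]]] [N proof]] [Conj and] [NP [Det that] [N diagram]]] [VP [V wrote]]]
No rule offers an alternative attachment or grouping for any span, so this is the only derivation.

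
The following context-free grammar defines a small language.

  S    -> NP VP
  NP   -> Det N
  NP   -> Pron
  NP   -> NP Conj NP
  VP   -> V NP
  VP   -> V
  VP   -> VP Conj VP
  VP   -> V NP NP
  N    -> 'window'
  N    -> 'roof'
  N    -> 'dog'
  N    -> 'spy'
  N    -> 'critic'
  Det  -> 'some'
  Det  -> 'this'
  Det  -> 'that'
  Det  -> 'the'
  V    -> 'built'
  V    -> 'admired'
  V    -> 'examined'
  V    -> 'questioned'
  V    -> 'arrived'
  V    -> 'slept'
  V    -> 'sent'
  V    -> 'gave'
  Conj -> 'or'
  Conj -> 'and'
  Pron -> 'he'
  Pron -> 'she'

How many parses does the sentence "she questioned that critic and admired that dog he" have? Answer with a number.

1

[S [NP [Pron she]] [VP [VP [V questioned] [NP [Det that] [N critic]]] [Conj and] [VP [V admired] [NP [Det that] [N dog]] [NP [Pron he]]]]]
No rule offers an alternative attachment or grouping for any span, so this is the only derivation.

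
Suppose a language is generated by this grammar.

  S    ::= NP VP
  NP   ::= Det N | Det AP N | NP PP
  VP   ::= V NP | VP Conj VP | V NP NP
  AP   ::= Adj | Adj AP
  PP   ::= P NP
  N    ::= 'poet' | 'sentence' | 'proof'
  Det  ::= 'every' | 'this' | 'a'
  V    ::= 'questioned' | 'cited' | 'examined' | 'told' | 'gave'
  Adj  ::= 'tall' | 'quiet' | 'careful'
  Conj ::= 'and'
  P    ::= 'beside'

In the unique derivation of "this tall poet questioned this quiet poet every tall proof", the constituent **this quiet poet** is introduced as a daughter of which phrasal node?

S
  NP
    Det: this
    AP
      Adj: tall
    N: poet
  VP
    V: questioned
    NP
      Det: this
      AP
        Adj: quiet
      N: poet
    NP
      Det: every
      AP
        Adj: tall
      N: proof
The span 'this quiet poet' is the NP node built by NP → Det AP N.
Its mother is the VP built by VP → V NP NP.

VP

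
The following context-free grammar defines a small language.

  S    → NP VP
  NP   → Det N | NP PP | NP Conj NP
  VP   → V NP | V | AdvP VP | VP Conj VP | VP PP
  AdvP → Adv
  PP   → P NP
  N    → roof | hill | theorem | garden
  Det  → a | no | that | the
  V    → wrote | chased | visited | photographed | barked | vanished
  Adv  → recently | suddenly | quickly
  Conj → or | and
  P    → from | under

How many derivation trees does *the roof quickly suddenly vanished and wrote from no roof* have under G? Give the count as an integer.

9

Two of the 9 distinct bracketings:
[S [NP [Det the] [N roof]] [VP [AdvP [Adv quickly]] [VP [AdvP [Adv suddenly]] [VP [VP [V vanished]] [Conj and] [VP [VP [V wrote]] [PP [P from] [NP [Det no] [N roof]]]]]]]]
[S [NP [Det the] [N roof]] [VP [AdvP [Adv quickly]] [VP [AdvP [Adv suddenly]] [VP [VP [VP [V vanished]] [Conj and] [VP [V wrote]]] [PP [P from] [NP [Det no] [N roof]]]]]]]
The trees differ in how a recursive rule is bracketed over the same span.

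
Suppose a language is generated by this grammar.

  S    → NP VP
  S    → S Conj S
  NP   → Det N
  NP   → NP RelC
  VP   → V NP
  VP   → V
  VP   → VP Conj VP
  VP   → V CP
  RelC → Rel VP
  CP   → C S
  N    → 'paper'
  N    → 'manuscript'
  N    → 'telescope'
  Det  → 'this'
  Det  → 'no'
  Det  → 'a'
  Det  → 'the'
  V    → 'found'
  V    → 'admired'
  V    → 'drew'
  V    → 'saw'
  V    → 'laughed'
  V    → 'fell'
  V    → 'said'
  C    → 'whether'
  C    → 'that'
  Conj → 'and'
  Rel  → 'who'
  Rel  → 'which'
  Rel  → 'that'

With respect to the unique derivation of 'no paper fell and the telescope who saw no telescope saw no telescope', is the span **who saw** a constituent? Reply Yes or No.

[S [S [NP [Det no] [N paper]] [VP [V fell]]] [Conj and] [S [NP [NP [Det the] [N telescope]] [RelC [Rel who] [VP [V saw] [NP [Det no] [N telescope]]]]] [VP [V saw] [NP [Det no] [N telescope]]]]]
The smallest constituent containing 'who saw' is the RelC spanning 'who saw no telescope'; no single node in the tree dominates exactly the given words.

No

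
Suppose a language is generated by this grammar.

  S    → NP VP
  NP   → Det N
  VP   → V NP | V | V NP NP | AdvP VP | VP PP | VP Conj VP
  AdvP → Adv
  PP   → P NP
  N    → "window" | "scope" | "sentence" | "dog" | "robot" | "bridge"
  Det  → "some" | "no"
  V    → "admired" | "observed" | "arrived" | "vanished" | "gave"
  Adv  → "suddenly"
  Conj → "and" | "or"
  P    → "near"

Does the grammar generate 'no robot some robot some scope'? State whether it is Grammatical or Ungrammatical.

For S → NP VP, the only prefix that parses as NP is 'no robot', but the remainder 'some robot some scope' is not a VP under these rules.

Ungrammatical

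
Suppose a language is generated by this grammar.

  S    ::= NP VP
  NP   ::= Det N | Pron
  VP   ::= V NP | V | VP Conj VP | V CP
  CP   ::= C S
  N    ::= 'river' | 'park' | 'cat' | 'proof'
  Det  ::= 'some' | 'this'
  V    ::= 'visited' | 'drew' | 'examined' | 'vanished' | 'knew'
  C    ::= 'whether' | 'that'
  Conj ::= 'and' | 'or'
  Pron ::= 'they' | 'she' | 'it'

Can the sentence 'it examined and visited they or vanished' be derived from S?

[S [NP [Pron it]] [VP [VP [V examined]] [Conj and] [VP [VP [V visited] [NP [Pron they]]] [Conj or] [VP [V vanished]]]]]
The bracketing above is licensed at every node by one of the given productions, with S at the root.

Grammatical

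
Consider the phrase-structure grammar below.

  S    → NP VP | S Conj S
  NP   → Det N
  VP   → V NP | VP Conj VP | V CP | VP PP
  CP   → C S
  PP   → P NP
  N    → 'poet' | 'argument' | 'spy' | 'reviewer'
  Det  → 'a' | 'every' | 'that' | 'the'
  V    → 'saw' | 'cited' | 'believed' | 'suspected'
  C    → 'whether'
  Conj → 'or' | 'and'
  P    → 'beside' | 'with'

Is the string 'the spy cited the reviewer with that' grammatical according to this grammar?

For S → NP VP, the only prefix that parses as NP is 'the spy', but the remainder 'cited the reviewer with that' is not a VP under these rules. The alternative S rule S → S Conj S likewise has no satisfying split.

Ungrammatical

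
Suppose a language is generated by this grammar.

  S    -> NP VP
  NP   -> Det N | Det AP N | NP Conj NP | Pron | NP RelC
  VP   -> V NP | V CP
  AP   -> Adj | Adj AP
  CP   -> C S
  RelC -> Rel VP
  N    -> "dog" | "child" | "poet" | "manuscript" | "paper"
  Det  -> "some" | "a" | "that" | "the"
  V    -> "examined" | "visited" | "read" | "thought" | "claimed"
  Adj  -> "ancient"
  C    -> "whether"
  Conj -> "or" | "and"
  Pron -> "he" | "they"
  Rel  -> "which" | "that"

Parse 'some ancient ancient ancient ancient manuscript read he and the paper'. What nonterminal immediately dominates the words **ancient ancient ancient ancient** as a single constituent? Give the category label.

AP

[S [NP [Det some] [AP [Adj ancient] [AP [Adj ancient] [AP [Adj ancient] [AP [Adj ancient]]]]] [N manuscript]] [VP [V read] [NP [NP [Pron he]] [Conj and] [NP [Det the] [N paper]]]]]
The span 'ancient ancient ancient ancient' is the AP node built by AP → Adj AP.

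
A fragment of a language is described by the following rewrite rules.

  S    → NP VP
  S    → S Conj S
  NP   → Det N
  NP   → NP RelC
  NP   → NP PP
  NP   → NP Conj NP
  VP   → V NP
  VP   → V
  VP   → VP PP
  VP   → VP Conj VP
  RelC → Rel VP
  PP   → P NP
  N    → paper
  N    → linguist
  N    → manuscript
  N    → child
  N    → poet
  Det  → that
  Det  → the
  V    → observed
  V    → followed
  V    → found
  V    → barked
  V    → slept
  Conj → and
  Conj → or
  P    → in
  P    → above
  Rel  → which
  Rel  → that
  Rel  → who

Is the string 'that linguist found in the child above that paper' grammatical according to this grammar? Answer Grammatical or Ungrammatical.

Grammatical

[S [NP [Det that] [N linguist]] [VP [VP [V found]] [PP [P in] [NP [NP [Det the] [N child]] [PP [P above] [NP [Det that] [N paper]]]]]]]
Each bracket corresponds to one application of a listed rule, so the string is derivable from S.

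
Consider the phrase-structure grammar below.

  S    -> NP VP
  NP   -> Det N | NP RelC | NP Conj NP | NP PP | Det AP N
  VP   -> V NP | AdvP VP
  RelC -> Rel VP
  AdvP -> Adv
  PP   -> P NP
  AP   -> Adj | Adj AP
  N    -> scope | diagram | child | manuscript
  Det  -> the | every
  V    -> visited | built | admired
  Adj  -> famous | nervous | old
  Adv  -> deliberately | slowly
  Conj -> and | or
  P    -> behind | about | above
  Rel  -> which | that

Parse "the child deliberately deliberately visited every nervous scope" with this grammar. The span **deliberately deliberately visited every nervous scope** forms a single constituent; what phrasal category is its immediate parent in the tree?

S

[S [NP [Det the] [N child]] [VP [AdvP [Adv deliberately]] [VP [AdvP [Adv deliberately]] [VP [V visited] [NP [Det every] [AP [Adj nervous]] [N scope]]]]]]
The span 'deliberately deliberately visited every nervous scope' is the VP node built by VP → AdvP VP.
Its mother is the S built by S → NP VP.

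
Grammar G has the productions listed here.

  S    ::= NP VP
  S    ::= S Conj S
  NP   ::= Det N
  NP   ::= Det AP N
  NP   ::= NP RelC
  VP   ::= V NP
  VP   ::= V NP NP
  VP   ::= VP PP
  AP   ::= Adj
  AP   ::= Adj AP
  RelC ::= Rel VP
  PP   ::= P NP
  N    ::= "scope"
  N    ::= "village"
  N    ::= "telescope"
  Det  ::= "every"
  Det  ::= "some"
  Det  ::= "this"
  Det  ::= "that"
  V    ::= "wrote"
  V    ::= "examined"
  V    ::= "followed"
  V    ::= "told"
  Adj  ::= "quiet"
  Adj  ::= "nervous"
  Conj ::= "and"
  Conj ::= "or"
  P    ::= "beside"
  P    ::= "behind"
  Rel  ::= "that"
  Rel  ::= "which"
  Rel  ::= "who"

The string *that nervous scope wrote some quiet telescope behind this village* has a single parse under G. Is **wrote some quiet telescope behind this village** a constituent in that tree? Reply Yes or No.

Yes

[S [NP [Det that] [AP [Adj nervous]] [N scope]] [VP [VP [V wrote] [NP [Det some] [AP [Adj quiet]] [N telescope]]] [PP [P behind] [NP [Det this] [N village]]]]]
The words 'wrote some quiet telescope behind this village' are exhaustively dominated by a single VP node (built by VP → VP PP), so they form a constituent.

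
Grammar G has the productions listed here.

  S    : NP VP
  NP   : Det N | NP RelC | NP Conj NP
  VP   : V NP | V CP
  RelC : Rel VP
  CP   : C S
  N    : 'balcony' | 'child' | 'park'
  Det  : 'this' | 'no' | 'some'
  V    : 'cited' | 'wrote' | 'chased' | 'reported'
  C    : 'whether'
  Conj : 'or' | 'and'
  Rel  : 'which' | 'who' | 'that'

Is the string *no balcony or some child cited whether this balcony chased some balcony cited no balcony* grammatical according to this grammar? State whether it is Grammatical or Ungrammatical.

For S → NP VP, every NP-prefix leaves a non-VP remainder: after 'no balcony' the remainder is not a VP; after 'no balcony or some child' the remainder is not a VP.

Ungrammatical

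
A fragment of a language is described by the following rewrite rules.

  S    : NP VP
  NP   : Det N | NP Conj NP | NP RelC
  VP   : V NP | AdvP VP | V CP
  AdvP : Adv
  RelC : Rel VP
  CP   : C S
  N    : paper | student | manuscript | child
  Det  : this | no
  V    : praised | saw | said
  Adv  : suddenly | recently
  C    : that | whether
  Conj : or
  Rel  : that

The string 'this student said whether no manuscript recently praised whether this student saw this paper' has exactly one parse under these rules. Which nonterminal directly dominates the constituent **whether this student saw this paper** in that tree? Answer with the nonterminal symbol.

[S [NP [Det this] [N student]] [VP [V said] [CP [C whether] [S [NP [Det no] [N manuscript]] [VP [AdvP [Adv recently]] [VP [V praised] [CP [C whether] [S [NP [Det this] [N student]] [VP [V saw] [NP [Det this] [N paper]]]]]]]]]]]
The span 'whether this student saw this paper' is the CP node built by CP → C S.
Its mother is the VP built by VP → V CP.

VP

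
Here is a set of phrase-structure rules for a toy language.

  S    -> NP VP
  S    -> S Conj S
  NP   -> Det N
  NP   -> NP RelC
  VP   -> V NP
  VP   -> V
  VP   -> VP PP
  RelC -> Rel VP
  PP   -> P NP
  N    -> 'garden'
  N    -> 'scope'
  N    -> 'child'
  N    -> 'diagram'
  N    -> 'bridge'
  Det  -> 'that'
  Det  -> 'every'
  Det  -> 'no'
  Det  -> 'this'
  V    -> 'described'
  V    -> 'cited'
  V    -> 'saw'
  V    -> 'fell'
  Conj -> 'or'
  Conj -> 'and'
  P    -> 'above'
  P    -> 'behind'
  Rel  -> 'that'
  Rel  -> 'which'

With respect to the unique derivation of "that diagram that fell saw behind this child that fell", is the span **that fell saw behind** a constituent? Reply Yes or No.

[S [NP [NP [Det that] [N diagram]] [RelC [Rel that] [VP [V fell]]]] [VP [VP [V saw]] [PP [P behind] [NP [NP [Det this] [N child]] [RelC [Rel that] [VP [V fell]]]]]]]
The smallest constituent containing 'that fell saw behind' is the S spanning 'that diagram that fell saw behind this child that fell'; no single node in the tree dominates exactly the given words.

No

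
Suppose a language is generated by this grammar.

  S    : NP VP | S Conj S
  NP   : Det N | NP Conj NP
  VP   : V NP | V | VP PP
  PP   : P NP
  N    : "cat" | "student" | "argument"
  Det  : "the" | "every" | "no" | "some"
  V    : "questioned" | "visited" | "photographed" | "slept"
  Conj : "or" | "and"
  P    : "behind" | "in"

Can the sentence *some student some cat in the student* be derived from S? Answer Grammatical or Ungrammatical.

Ungrammatical

An N word can never sit immediately before a Det word in any string this grammar generates, so the substring 'student some' rules out a derivation.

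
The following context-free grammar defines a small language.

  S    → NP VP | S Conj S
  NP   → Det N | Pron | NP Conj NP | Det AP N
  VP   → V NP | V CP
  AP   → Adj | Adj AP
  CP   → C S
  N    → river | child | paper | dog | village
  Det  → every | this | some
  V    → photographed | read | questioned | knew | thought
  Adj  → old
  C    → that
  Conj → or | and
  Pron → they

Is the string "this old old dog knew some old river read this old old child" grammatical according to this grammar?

For S → NP VP, the only prefix that parses as NP is 'this old old dog', but the remainder 'knew some old river read this old old child' is not a VP under these rules. The alternative S rule S → S Conj S likewise has no satisfying split.

Ungrammatical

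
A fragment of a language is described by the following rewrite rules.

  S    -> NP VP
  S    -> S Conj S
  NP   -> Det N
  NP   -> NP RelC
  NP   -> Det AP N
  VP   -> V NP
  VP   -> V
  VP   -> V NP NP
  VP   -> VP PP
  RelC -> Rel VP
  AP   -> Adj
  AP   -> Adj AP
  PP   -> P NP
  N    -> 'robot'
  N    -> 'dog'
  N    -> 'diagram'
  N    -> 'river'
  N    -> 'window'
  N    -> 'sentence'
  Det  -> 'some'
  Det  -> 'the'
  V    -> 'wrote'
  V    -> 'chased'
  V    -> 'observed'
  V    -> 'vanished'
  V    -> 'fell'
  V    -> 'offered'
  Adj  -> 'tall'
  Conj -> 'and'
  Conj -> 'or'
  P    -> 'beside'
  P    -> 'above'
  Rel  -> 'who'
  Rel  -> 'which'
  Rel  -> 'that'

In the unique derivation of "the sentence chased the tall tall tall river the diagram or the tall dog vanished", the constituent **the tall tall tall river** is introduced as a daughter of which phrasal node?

VP

[S [S [NP [Det the] [N sentence]] [VP [V chased] [NP [Det the] [AP [Adj tall] [AP [Adj tall] [AP [Adj tall]]]] [N river]] [NP [Det the] [N diagram]]]] [Conj or] [S [NP [Det the] [AP [Adj tall]] [N dog]] [VP [V vanished]]]]
The span 'the tall tall tall river' is the NP node built by NP → Det AP N.
Its mother is the VP built by VP → V NP NP.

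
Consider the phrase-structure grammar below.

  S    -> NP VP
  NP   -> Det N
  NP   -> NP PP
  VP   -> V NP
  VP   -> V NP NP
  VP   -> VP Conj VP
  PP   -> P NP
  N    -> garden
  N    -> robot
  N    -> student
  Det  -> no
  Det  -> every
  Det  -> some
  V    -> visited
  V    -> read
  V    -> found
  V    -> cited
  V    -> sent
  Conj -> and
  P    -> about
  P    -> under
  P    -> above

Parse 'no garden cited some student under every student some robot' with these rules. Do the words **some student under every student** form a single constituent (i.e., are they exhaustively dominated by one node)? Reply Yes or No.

Yes

[S [NP [Det no] [N garden]] [VP [V cited] [NP [NP [Det some] [N student]] [PP [P under] [NP [Det every] [N student]]]] [NP [Det some] [N robot]]]]
The words 'some student under every student' are exhaustively dominated by a single NP node (built by NP → NP PP), so they form a constituent.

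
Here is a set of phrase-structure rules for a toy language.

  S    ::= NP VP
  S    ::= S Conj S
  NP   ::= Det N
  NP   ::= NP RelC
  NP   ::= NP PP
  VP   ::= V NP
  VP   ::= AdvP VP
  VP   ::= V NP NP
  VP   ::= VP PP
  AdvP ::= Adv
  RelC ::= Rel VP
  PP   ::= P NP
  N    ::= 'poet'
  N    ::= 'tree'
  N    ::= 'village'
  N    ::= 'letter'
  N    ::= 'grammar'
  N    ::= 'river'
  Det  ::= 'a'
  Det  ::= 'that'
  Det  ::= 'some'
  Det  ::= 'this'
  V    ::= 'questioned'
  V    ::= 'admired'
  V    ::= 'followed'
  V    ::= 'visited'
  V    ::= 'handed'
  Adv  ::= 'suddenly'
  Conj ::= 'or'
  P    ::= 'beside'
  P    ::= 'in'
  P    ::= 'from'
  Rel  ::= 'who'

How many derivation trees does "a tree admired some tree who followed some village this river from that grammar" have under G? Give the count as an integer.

6

Two of the 6 distinct bracketings:
[S [NP [Det a] [N tree]] [VP [V admired] [NP [NP [Det some] [N tree]] [RelC [Rel who] [VP [V followed] [NP [Det some] [N village]] [NP [NP [Det this] [N river]] [PP [P from] [NP [Det that] [N grammar]]]]]]]]]
[S [NP [Det a] [N tree]] [VP [V admired] [NP [NP [Det some] [N tree]] [RelC [Rel who] [VP [VP [V followed] [NP [Det some] [N village]] [NP [Det this] [N river]]] [PP [P from] [NP [Det that] [N grammar]]]]]]]]
The difference turns on whether NP → NP PP is used at the relevant span, versus an alternative expansion of NP.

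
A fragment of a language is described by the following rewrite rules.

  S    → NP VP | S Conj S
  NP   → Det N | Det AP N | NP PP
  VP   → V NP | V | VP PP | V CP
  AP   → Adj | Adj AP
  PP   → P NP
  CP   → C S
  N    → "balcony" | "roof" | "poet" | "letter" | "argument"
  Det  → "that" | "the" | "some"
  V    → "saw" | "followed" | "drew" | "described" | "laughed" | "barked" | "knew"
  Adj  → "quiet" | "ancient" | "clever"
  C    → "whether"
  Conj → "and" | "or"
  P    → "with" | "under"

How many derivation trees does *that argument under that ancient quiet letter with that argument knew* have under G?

2

The two bracketings:
[S [NP [NP [Det that] [N argument]] [PP [P under] [NP [NP [Det that] [AP [Adj ancient] [AP [Adj quiet]]] [N letter]] [PP [P with] [NP [Det that] [N argument]]]]]] [VP [V knew]]]
[S [NP [NP [NP [Det that] [N argument]] [PP [P under] [NP [Det that] [AP [Adj ancient] [AP [Adj quiet]]] [N letter]]]] [PP [P with] [NP [Det that] [N argument]]]] [VP [V knew]]]
The trees differ in how a recursive rule is bracketed over the same span.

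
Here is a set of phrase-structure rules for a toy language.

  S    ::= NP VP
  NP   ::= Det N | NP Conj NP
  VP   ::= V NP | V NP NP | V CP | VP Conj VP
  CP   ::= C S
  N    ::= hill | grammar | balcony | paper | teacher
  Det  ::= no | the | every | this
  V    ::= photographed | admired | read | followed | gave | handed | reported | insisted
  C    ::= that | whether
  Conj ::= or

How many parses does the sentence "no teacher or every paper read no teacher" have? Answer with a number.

[S [NP [NP [Det no] [N teacher]] [Conj or] [NP [Det every] [N paper]]] [VP [V read] [NP [Det no] [N teacher]]]]
No rule offers an alternative attachment or grouping for any span, so this is the only derivation.

1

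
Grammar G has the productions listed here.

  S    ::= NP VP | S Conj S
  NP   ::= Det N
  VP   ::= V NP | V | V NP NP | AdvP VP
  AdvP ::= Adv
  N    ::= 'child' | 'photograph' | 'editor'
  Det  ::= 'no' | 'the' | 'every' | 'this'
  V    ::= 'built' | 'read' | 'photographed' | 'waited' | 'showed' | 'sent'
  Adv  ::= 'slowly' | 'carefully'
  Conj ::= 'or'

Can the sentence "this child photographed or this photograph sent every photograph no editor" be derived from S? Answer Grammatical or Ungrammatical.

Grammatical

[S [S [NP [Det this] [N child]] [VP [V photographed]]] [Conj or] [S [NP [Det this] [N photograph]] [VP [V sent] [NP [Det every] [N photograph]] [NP [Det no] [N editor]]]]]
Every word is introduced by a lexical rule and the phrasal rules combine the resulting categories into a single S.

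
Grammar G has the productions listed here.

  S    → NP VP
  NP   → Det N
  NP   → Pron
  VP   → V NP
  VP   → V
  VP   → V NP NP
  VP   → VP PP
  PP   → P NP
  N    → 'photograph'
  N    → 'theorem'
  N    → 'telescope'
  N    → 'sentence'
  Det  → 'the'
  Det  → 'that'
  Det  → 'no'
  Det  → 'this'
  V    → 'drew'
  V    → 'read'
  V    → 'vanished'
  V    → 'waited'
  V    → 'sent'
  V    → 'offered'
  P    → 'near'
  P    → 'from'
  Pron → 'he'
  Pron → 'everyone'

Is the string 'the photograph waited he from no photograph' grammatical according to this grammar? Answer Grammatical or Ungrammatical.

Grammatical

S
  NP
    Det: the
    N: photograph
  VP
    VP
      V: waited
      NP
        Pron: he
    PP
      P: from
      NP
        Det: no
        N: photograph
Each bracket corresponds to one application of a listed rule, so the string is derivable from S.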